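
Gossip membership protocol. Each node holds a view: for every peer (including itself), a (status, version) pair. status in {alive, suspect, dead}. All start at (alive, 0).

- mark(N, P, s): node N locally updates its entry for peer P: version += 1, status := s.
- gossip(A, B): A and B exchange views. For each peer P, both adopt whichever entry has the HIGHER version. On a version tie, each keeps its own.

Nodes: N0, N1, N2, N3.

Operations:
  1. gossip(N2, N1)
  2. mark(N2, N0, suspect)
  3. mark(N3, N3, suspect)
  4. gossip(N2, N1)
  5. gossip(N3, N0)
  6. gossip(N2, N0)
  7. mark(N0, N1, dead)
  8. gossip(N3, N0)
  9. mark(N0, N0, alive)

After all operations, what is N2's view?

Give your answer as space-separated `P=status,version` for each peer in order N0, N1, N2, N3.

Answer: N0=suspect,1 N1=alive,0 N2=alive,0 N3=suspect,1

Derivation:
Op 1: gossip N2<->N1 -> N2.N0=(alive,v0) N2.N1=(alive,v0) N2.N2=(alive,v0) N2.N3=(alive,v0) | N1.N0=(alive,v0) N1.N1=(alive,v0) N1.N2=(alive,v0) N1.N3=(alive,v0)
Op 2: N2 marks N0=suspect -> (suspect,v1)
Op 3: N3 marks N3=suspect -> (suspect,v1)
Op 4: gossip N2<->N1 -> N2.N0=(suspect,v1) N2.N1=(alive,v0) N2.N2=(alive,v0) N2.N3=(alive,v0) | N1.N0=(suspect,v1) N1.N1=(alive,v0) N1.N2=(alive,v0) N1.N3=(alive,v0)
Op 5: gossip N3<->N0 -> N3.N0=(alive,v0) N3.N1=(alive,v0) N3.N2=(alive,v0) N3.N3=(suspect,v1) | N0.N0=(alive,v0) N0.N1=(alive,v0) N0.N2=(alive,v0) N0.N3=(suspect,v1)
Op 6: gossip N2<->N0 -> N2.N0=(suspect,v1) N2.N1=(alive,v0) N2.N2=(alive,v0) N2.N3=(suspect,v1) | N0.N0=(suspect,v1) N0.N1=(alive,v0) N0.N2=(alive,v0) N0.N3=(suspect,v1)
Op 7: N0 marks N1=dead -> (dead,v1)
Op 8: gossip N3<->N0 -> N3.N0=(suspect,v1) N3.N1=(dead,v1) N3.N2=(alive,v0) N3.N3=(suspect,v1) | N0.N0=(suspect,v1) N0.N1=(dead,v1) N0.N2=(alive,v0) N0.N3=(suspect,v1)
Op 9: N0 marks N0=alive -> (alive,v2)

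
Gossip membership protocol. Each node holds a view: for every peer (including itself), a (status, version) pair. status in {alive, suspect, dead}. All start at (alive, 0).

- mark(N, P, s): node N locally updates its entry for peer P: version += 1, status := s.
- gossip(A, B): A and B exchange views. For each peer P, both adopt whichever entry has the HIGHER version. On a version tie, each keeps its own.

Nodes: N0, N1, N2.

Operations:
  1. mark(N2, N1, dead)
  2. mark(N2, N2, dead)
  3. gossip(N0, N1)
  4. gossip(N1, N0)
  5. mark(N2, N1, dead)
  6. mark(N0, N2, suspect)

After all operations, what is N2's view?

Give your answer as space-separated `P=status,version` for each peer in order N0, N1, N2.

Answer: N0=alive,0 N1=dead,2 N2=dead,1

Derivation:
Op 1: N2 marks N1=dead -> (dead,v1)
Op 2: N2 marks N2=dead -> (dead,v1)
Op 3: gossip N0<->N1 -> N0.N0=(alive,v0) N0.N1=(alive,v0) N0.N2=(alive,v0) | N1.N0=(alive,v0) N1.N1=(alive,v0) N1.N2=(alive,v0)
Op 4: gossip N1<->N0 -> N1.N0=(alive,v0) N1.N1=(alive,v0) N1.N2=(alive,v0) | N0.N0=(alive,v0) N0.N1=(alive,v0) N0.N2=(alive,v0)
Op 5: N2 marks N1=dead -> (dead,v2)
Op 6: N0 marks N2=suspect -> (suspect,v1)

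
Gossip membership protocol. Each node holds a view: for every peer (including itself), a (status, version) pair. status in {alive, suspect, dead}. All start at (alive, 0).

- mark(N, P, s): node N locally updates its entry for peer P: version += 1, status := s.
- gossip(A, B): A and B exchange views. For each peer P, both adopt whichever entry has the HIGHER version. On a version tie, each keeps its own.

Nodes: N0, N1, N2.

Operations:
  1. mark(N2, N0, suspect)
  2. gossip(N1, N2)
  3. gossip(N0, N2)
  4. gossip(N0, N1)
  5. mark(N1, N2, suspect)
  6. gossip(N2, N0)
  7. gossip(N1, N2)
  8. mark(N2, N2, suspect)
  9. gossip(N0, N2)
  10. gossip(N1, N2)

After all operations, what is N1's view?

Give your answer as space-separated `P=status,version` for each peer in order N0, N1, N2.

Op 1: N2 marks N0=suspect -> (suspect,v1)
Op 2: gossip N1<->N2 -> N1.N0=(suspect,v1) N1.N1=(alive,v0) N1.N2=(alive,v0) | N2.N0=(suspect,v1) N2.N1=(alive,v0) N2.N2=(alive,v0)
Op 3: gossip N0<->N2 -> N0.N0=(suspect,v1) N0.N1=(alive,v0) N0.N2=(alive,v0) | N2.N0=(suspect,v1) N2.N1=(alive,v0) N2.N2=(alive,v0)
Op 4: gossip N0<->N1 -> N0.N0=(suspect,v1) N0.N1=(alive,v0) N0.N2=(alive,v0) | N1.N0=(suspect,v1) N1.N1=(alive,v0) N1.N2=(alive,v0)
Op 5: N1 marks N2=suspect -> (suspect,v1)
Op 6: gossip N2<->N0 -> N2.N0=(suspect,v1) N2.N1=(alive,v0) N2.N2=(alive,v0) | N0.N0=(suspect,v1) N0.N1=(alive,v0) N0.N2=(alive,v0)
Op 7: gossip N1<->N2 -> N1.N0=(suspect,v1) N1.N1=(alive,v0) N1.N2=(suspect,v1) | N2.N0=(suspect,v1) N2.N1=(alive,v0) N2.N2=(suspect,v1)
Op 8: N2 marks N2=suspect -> (suspect,v2)
Op 9: gossip N0<->N2 -> N0.N0=(suspect,v1) N0.N1=(alive,v0) N0.N2=(suspect,v2) | N2.N0=(suspect,v1) N2.N1=(alive,v0) N2.N2=(suspect,v2)
Op 10: gossip N1<->N2 -> N1.N0=(suspect,v1) N1.N1=(alive,v0) N1.N2=(suspect,v2) | N2.N0=(suspect,v1) N2.N1=(alive,v0) N2.N2=(suspect,v2)

Answer: N0=suspect,1 N1=alive,0 N2=suspect,2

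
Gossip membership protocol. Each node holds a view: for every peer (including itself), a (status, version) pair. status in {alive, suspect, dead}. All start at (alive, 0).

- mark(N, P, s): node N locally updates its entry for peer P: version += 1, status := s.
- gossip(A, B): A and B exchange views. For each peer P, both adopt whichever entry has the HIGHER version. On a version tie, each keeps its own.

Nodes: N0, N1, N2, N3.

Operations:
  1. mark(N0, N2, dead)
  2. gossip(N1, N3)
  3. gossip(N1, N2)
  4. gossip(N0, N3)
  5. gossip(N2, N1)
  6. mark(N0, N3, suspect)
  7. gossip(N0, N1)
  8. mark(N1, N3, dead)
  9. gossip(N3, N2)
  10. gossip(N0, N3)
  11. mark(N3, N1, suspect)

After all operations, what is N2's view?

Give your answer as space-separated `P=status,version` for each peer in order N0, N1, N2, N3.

Op 1: N0 marks N2=dead -> (dead,v1)
Op 2: gossip N1<->N3 -> N1.N0=(alive,v0) N1.N1=(alive,v0) N1.N2=(alive,v0) N1.N3=(alive,v0) | N3.N0=(alive,v0) N3.N1=(alive,v0) N3.N2=(alive,v0) N3.N3=(alive,v0)
Op 3: gossip N1<->N2 -> N1.N0=(alive,v0) N1.N1=(alive,v0) N1.N2=(alive,v0) N1.N3=(alive,v0) | N2.N0=(alive,v0) N2.N1=(alive,v0) N2.N2=(alive,v0) N2.N3=(alive,v0)
Op 4: gossip N0<->N3 -> N0.N0=(alive,v0) N0.N1=(alive,v0) N0.N2=(dead,v1) N0.N3=(alive,v0) | N3.N0=(alive,v0) N3.N1=(alive,v0) N3.N2=(dead,v1) N3.N3=(alive,v0)
Op 5: gossip N2<->N1 -> N2.N0=(alive,v0) N2.N1=(alive,v0) N2.N2=(alive,v0) N2.N3=(alive,v0) | N1.N0=(alive,v0) N1.N1=(alive,v0) N1.N2=(alive,v0) N1.N3=(alive,v0)
Op 6: N0 marks N3=suspect -> (suspect,v1)
Op 7: gossip N0<->N1 -> N0.N0=(alive,v0) N0.N1=(alive,v0) N0.N2=(dead,v1) N0.N3=(suspect,v1) | N1.N0=(alive,v0) N1.N1=(alive,v0) N1.N2=(dead,v1) N1.N3=(suspect,v1)
Op 8: N1 marks N3=dead -> (dead,v2)
Op 9: gossip N3<->N2 -> N3.N0=(alive,v0) N3.N1=(alive,v0) N3.N2=(dead,v1) N3.N3=(alive,v0) | N2.N0=(alive,v0) N2.N1=(alive,v0) N2.N2=(dead,v1) N2.N3=(alive,v0)
Op 10: gossip N0<->N3 -> N0.N0=(alive,v0) N0.N1=(alive,v0) N0.N2=(dead,v1) N0.N3=(suspect,v1) | N3.N0=(alive,v0) N3.N1=(alive,v0) N3.N2=(dead,v1) N3.N3=(suspect,v1)
Op 11: N3 marks N1=suspect -> (suspect,v1)

Answer: N0=alive,0 N1=alive,0 N2=dead,1 N3=alive,0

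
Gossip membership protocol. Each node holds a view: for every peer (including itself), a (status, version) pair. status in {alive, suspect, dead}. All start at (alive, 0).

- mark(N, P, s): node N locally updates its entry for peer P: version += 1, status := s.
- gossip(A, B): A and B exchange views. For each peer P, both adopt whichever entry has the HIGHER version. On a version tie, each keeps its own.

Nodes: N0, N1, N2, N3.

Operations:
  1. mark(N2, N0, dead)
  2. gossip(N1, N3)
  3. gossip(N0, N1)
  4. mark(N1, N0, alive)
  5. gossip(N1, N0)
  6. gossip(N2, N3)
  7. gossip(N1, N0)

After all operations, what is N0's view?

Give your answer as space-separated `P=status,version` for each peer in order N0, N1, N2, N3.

Answer: N0=alive,1 N1=alive,0 N2=alive,0 N3=alive,0

Derivation:
Op 1: N2 marks N0=dead -> (dead,v1)
Op 2: gossip N1<->N3 -> N1.N0=(alive,v0) N1.N1=(alive,v0) N1.N2=(alive,v0) N1.N3=(alive,v0) | N3.N0=(alive,v0) N3.N1=(alive,v0) N3.N2=(alive,v0) N3.N3=(alive,v0)
Op 3: gossip N0<->N1 -> N0.N0=(alive,v0) N0.N1=(alive,v0) N0.N2=(alive,v0) N0.N3=(alive,v0) | N1.N0=(alive,v0) N1.N1=(alive,v0) N1.N2=(alive,v0) N1.N3=(alive,v0)
Op 4: N1 marks N0=alive -> (alive,v1)
Op 5: gossip N1<->N0 -> N1.N0=(alive,v1) N1.N1=(alive,v0) N1.N2=(alive,v0) N1.N3=(alive,v0) | N0.N0=(alive,v1) N0.N1=(alive,v0) N0.N2=(alive,v0) N0.N3=(alive,v0)
Op 6: gossip N2<->N3 -> N2.N0=(dead,v1) N2.N1=(alive,v0) N2.N2=(alive,v0) N2.N3=(alive,v0) | N3.N0=(dead,v1) N3.N1=(alive,v0) N3.N2=(alive,v0) N3.N3=(alive,v0)
Op 7: gossip N1<->N0 -> N1.N0=(alive,v1) N1.N1=(alive,v0) N1.N2=(alive,v0) N1.N3=(alive,v0) | N0.N0=(alive,v1) N0.N1=(alive,v0) N0.N2=(alive,v0) N0.N3=(alive,v0)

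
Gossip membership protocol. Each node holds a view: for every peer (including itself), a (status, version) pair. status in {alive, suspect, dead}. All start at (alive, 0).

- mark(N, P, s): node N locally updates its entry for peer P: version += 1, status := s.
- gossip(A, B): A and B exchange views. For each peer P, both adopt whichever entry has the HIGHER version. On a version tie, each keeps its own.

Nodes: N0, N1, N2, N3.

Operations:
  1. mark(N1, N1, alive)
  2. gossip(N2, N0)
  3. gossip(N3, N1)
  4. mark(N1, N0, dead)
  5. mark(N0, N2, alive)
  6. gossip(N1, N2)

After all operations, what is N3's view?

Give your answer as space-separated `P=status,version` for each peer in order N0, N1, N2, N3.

Answer: N0=alive,0 N1=alive,1 N2=alive,0 N3=alive,0

Derivation:
Op 1: N1 marks N1=alive -> (alive,v1)
Op 2: gossip N2<->N0 -> N2.N0=(alive,v0) N2.N1=(alive,v0) N2.N2=(alive,v0) N2.N3=(alive,v0) | N0.N0=(alive,v0) N0.N1=(alive,v0) N0.N2=(alive,v0) N0.N3=(alive,v0)
Op 3: gossip N3<->N1 -> N3.N0=(alive,v0) N3.N1=(alive,v1) N3.N2=(alive,v0) N3.N3=(alive,v0) | N1.N0=(alive,v0) N1.N1=(alive,v1) N1.N2=(alive,v0) N1.N3=(alive,v0)
Op 4: N1 marks N0=dead -> (dead,v1)
Op 5: N0 marks N2=alive -> (alive,v1)
Op 6: gossip N1<->N2 -> N1.N0=(dead,v1) N1.N1=(alive,v1) N1.N2=(alive,v0) N1.N3=(alive,v0) | N2.N0=(dead,v1) N2.N1=(alive,v1) N2.N2=(alive,v0) N2.N3=(alive,v0)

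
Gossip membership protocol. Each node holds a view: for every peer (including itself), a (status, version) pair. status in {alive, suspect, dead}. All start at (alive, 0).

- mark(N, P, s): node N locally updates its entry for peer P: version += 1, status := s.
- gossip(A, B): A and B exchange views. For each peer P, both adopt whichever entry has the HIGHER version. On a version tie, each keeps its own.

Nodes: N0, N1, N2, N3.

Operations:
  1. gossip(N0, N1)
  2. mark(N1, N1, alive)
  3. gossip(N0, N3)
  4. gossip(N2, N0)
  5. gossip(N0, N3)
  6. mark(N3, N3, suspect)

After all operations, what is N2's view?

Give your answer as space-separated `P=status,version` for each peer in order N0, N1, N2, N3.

Answer: N0=alive,0 N1=alive,0 N2=alive,0 N3=alive,0

Derivation:
Op 1: gossip N0<->N1 -> N0.N0=(alive,v0) N0.N1=(alive,v0) N0.N2=(alive,v0) N0.N3=(alive,v0) | N1.N0=(alive,v0) N1.N1=(alive,v0) N1.N2=(alive,v0) N1.N3=(alive,v0)
Op 2: N1 marks N1=alive -> (alive,v1)
Op 3: gossip N0<->N3 -> N0.N0=(alive,v0) N0.N1=(alive,v0) N0.N2=(alive,v0) N0.N3=(alive,v0) | N3.N0=(alive,v0) N3.N1=(alive,v0) N3.N2=(alive,v0) N3.N3=(alive,v0)
Op 4: gossip N2<->N0 -> N2.N0=(alive,v0) N2.N1=(alive,v0) N2.N2=(alive,v0) N2.N3=(alive,v0) | N0.N0=(alive,v0) N0.N1=(alive,v0) N0.N2=(alive,v0) N0.N3=(alive,v0)
Op 5: gossip N0<->N3 -> N0.N0=(alive,v0) N0.N1=(alive,v0) N0.N2=(alive,v0) N0.N3=(alive,v0) | N3.N0=(alive,v0) N3.N1=(alive,v0) N3.N2=(alive,v0) N3.N3=(alive,v0)
Op 6: N3 marks N3=suspect -> (suspect,v1)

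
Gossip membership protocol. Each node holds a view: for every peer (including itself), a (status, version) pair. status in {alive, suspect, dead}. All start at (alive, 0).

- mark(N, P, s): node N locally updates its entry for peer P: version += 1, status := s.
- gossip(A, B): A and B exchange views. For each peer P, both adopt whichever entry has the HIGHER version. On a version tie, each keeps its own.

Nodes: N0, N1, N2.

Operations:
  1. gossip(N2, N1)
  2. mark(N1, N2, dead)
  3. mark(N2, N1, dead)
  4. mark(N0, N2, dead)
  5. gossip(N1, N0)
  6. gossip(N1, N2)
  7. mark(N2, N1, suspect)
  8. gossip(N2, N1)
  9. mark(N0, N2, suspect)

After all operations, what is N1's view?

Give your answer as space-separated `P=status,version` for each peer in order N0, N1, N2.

Answer: N0=alive,0 N1=suspect,2 N2=dead,1

Derivation:
Op 1: gossip N2<->N1 -> N2.N0=(alive,v0) N2.N1=(alive,v0) N2.N2=(alive,v0) | N1.N0=(alive,v0) N1.N1=(alive,v0) N1.N2=(alive,v0)
Op 2: N1 marks N2=dead -> (dead,v1)
Op 3: N2 marks N1=dead -> (dead,v1)
Op 4: N0 marks N2=dead -> (dead,v1)
Op 5: gossip N1<->N0 -> N1.N0=(alive,v0) N1.N1=(alive,v0) N1.N2=(dead,v1) | N0.N0=(alive,v0) N0.N1=(alive,v0) N0.N2=(dead,v1)
Op 6: gossip N1<->N2 -> N1.N0=(alive,v0) N1.N1=(dead,v1) N1.N2=(dead,v1) | N2.N0=(alive,v0) N2.N1=(dead,v1) N2.N2=(dead,v1)
Op 7: N2 marks N1=suspect -> (suspect,v2)
Op 8: gossip N2<->N1 -> N2.N0=(alive,v0) N2.N1=(suspect,v2) N2.N2=(dead,v1) | N1.N0=(alive,v0) N1.N1=(suspect,v2) N1.N2=(dead,v1)
Op 9: N0 marks N2=suspect -> (suspect,v2)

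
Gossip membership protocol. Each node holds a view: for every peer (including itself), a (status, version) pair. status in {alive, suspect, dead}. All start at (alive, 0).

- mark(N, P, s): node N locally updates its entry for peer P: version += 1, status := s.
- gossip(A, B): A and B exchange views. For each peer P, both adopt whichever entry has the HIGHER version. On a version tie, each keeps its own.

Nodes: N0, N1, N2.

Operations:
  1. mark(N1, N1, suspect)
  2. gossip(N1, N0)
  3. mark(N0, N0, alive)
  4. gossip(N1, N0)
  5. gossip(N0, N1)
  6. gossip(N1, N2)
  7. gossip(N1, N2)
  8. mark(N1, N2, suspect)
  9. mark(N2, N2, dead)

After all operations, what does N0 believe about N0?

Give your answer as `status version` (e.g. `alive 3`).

Answer: alive 1

Derivation:
Op 1: N1 marks N1=suspect -> (suspect,v1)
Op 2: gossip N1<->N0 -> N1.N0=(alive,v0) N1.N1=(suspect,v1) N1.N2=(alive,v0) | N0.N0=(alive,v0) N0.N1=(suspect,v1) N0.N2=(alive,v0)
Op 3: N0 marks N0=alive -> (alive,v1)
Op 4: gossip N1<->N0 -> N1.N0=(alive,v1) N1.N1=(suspect,v1) N1.N2=(alive,v0) | N0.N0=(alive,v1) N0.N1=(suspect,v1) N0.N2=(alive,v0)
Op 5: gossip N0<->N1 -> N0.N0=(alive,v1) N0.N1=(suspect,v1) N0.N2=(alive,v0) | N1.N0=(alive,v1) N1.N1=(suspect,v1) N1.N2=(alive,v0)
Op 6: gossip N1<->N2 -> N1.N0=(alive,v1) N1.N1=(suspect,v1) N1.N2=(alive,v0) | N2.N0=(alive,v1) N2.N1=(suspect,v1) N2.N2=(alive,v0)
Op 7: gossip N1<->N2 -> N1.N0=(alive,v1) N1.N1=(suspect,v1) N1.N2=(alive,v0) | N2.N0=(alive,v1) N2.N1=(suspect,v1) N2.N2=(alive,v0)
Op 8: N1 marks N2=suspect -> (suspect,v1)
Op 9: N2 marks N2=dead -> (dead,v1)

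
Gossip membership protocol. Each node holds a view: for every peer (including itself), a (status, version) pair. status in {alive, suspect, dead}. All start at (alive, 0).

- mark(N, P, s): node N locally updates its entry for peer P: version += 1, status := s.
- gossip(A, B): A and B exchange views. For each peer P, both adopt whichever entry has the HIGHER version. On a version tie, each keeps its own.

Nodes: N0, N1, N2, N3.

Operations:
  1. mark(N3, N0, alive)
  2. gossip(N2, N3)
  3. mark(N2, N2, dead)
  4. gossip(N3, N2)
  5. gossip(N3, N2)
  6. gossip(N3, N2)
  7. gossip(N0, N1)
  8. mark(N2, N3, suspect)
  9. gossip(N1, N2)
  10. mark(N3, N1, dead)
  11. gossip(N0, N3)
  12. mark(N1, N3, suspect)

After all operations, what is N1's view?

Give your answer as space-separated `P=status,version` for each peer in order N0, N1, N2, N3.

Answer: N0=alive,1 N1=alive,0 N2=dead,1 N3=suspect,2

Derivation:
Op 1: N3 marks N0=alive -> (alive,v1)
Op 2: gossip N2<->N3 -> N2.N0=(alive,v1) N2.N1=(alive,v0) N2.N2=(alive,v0) N2.N3=(alive,v0) | N3.N0=(alive,v1) N3.N1=(alive,v0) N3.N2=(alive,v0) N3.N3=(alive,v0)
Op 3: N2 marks N2=dead -> (dead,v1)
Op 4: gossip N3<->N2 -> N3.N0=(alive,v1) N3.N1=(alive,v0) N3.N2=(dead,v1) N3.N3=(alive,v0) | N2.N0=(alive,v1) N2.N1=(alive,v0) N2.N2=(dead,v1) N2.N3=(alive,v0)
Op 5: gossip N3<->N2 -> N3.N0=(alive,v1) N3.N1=(alive,v0) N3.N2=(dead,v1) N3.N3=(alive,v0) | N2.N0=(alive,v1) N2.N1=(alive,v0) N2.N2=(dead,v1) N2.N3=(alive,v0)
Op 6: gossip N3<->N2 -> N3.N0=(alive,v1) N3.N1=(alive,v0) N3.N2=(dead,v1) N3.N3=(alive,v0) | N2.N0=(alive,v1) N2.N1=(alive,v0) N2.N2=(dead,v1) N2.N3=(alive,v0)
Op 7: gossip N0<->N1 -> N0.N0=(alive,v0) N0.N1=(alive,v0) N0.N2=(alive,v0) N0.N3=(alive,v0) | N1.N0=(alive,v0) N1.N1=(alive,v0) N1.N2=(alive,v0) N1.N3=(alive,v0)
Op 8: N2 marks N3=suspect -> (suspect,v1)
Op 9: gossip N1<->N2 -> N1.N0=(alive,v1) N1.N1=(alive,v0) N1.N2=(dead,v1) N1.N3=(suspect,v1) | N2.N0=(alive,v1) N2.N1=(alive,v0) N2.N2=(dead,v1) N2.N3=(suspect,v1)
Op 10: N3 marks N1=dead -> (dead,v1)
Op 11: gossip N0<->N3 -> N0.N0=(alive,v1) N0.N1=(dead,v1) N0.N2=(dead,v1) N0.N3=(alive,v0) | N3.N0=(alive,v1) N3.N1=(dead,v1) N3.N2=(dead,v1) N3.N3=(alive,v0)
Op 12: N1 marks N3=suspect -> (suspect,v2)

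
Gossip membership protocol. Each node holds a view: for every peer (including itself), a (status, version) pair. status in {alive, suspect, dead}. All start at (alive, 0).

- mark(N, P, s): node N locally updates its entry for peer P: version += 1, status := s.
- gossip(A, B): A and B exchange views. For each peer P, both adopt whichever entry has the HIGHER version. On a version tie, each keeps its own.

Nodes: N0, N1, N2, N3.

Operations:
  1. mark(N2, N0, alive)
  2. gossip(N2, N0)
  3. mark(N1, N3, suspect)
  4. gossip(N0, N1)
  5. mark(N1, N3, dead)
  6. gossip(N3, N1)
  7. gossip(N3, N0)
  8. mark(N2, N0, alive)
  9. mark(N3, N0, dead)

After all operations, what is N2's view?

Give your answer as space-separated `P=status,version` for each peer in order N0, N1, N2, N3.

Op 1: N2 marks N0=alive -> (alive,v1)
Op 2: gossip N2<->N0 -> N2.N0=(alive,v1) N2.N1=(alive,v0) N2.N2=(alive,v0) N2.N3=(alive,v0) | N0.N0=(alive,v1) N0.N1=(alive,v0) N0.N2=(alive,v0) N0.N3=(alive,v0)
Op 3: N1 marks N3=suspect -> (suspect,v1)
Op 4: gossip N0<->N1 -> N0.N0=(alive,v1) N0.N1=(alive,v0) N0.N2=(alive,v0) N0.N3=(suspect,v1) | N1.N0=(alive,v1) N1.N1=(alive,v0) N1.N2=(alive,v0) N1.N3=(suspect,v1)
Op 5: N1 marks N3=dead -> (dead,v2)
Op 6: gossip N3<->N1 -> N3.N0=(alive,v1) N3.N1=(alive,v0) N3.N2=(alive,v0) N3.N3=(dead,v2) | N1.N0=(alive,v1) N1.N1=(alive,v0) N1.N2=(alive,v0) N1.N3=(dead,v2)
Op 7: gossip N3<->N0 -> N3.N0=(alive,v1) N3.N1=(alive,v0) N3.N2=(alive,v0) N3.N3=(dead,v2) | N0.N0=(alive,v1) N0.N1=(alive,v0) N0.N2=(alive,v0) N0.N3=(dead,v2)
Op 8: N2 marks N0=alive -> (alive,v2)
Op 9: N3 marks N0=dead -> (dead,v2)

Answer: N0=alive,2 N1=alive,0 N2=alive,0 N3=alive,0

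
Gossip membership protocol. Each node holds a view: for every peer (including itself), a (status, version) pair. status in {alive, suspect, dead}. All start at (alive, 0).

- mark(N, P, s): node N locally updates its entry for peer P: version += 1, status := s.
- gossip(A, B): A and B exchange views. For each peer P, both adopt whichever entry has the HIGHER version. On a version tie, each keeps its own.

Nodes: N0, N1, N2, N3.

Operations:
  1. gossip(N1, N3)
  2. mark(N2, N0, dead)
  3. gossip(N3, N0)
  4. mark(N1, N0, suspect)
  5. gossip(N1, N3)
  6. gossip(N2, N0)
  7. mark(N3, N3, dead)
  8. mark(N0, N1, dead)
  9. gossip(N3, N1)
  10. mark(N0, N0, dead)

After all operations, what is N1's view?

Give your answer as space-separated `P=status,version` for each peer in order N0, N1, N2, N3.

Answer: N0=suspect,1 N1=alive,0 N2=alive,0 N3=dead,1

Derivation:
Op 1: gossip N1<->N3 -> N1.N0=(alive,v0) N1.N1=(alive,v0) N1.N2=(alive,v0) N1.N3=(alive,v0) | N3.N0=(alive,v0) N3.N1=(alive,v0) N3.N2=(alive,v0) N3.N3=(alive,v0)
Op 2: N2 marks N0=dead -> (dead,v1)
Op 3: gossip N3<->N0 -> N3.N0=(alive,v0) N3.N1=(alive,v0) N3.N2=(alive,v0) N3.N3=(alive,v0) | N0.N0=(alive,v0) N0.N1=(alive,v0) N0.N2=(alive,v0) N0.N3=(alive,v0)
Op 4: N1 marks N0=suspect -> (suspect,v1)
Op 5: gossip N1<->N3 -> N1.N0=(suspect,v1) N1.N1=(alive,v0) N1.N2=(alive,v0) N1.N3=(alive,v0) | N3.N0=(suspect,v1) N3.N1=(alive,v0) N3.N2=(alive,v0) N3.N3=(alive,v0)
Op 6: gossip N2<->N0 -> N2.N0=(dead,v1) N2.N1=(alive,v0) N2.N2=(alive,v0) N2.N3=(alive,v0) | N0.N0=(dead,v1) N0.N1=(alive,v0) N0.N2=(alive,v0) N0.N3=(alive,v0)
Op 7: N3 marks N3=dead -> (dead,v1)
Op 8: N0 marks N1=dead -> (dead,v1)
Op 9: gossip N3<->N1 -> N3.N0=(suspect,v1) N3.N1=(alive,v0) N3.N2=(alive,v0) N3.N3=(dead,v1) | N1.N0=(suspect,v1) N1.N1=(alive,v0) N1.N2=(alive,v0) N1.N3=(dead,v1)
Op 10: N0 marks N0=dead -> (dead,v2)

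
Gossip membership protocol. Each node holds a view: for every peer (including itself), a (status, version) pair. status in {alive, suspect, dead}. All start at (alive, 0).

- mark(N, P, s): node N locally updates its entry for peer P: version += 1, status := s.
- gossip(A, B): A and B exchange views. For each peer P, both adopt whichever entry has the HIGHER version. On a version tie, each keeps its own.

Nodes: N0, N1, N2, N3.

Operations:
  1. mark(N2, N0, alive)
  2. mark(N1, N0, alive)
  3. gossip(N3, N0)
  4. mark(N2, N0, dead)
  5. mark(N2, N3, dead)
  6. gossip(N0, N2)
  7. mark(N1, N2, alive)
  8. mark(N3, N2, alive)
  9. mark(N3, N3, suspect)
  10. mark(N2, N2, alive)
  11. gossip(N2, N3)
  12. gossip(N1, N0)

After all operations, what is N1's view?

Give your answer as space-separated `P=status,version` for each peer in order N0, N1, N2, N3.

Op 1: N2 marks N0=alive -> (alive,v1)
Op 2: N1 marks N0=alive -> (alive,v1)
Op 3: gossip N3<->N0 -> N3.N0=(alive,v0) N3.N1=(alive,v0) N3.N2=(alive,v0) N3.N3=(alive,v0) | N0.N0=(alive,v0) N0.N1=(alive,v0) N0.N2=(alive,v0) N0.N3=(alive,v0)
Op 4: N2 marks N0=dead -> (dead,v2)
Op 5: N2 marks N3=dead -> (dead,v1)
Op 6: gossip N0<->N2 -> N0.N0=(dead,v2) N0.N1=(alive,v0) N0.N2=(alive,v0) N0.N3=(dead,v1) | N2.N0=(dead,v2) N2.N1=(alive,v0) N2.N2=(alive,v0) N2.N3=(dead,v1)
Op 7: N1 marks N2=alive -> (alive,v1)
Op 8: N3 marks N2=alive -> (alive,v1)
Op 9: N3 marks N3=suspect -> (suspect,v1)
Op 10: N2 marks N2=alive -> (alive,v1)
Op 11: gossip N2<->N3 -> N2.N0=(dead,v2) N2.N1=(alive,v0) N2.N2=(alive,v1) N2.N3=(dead,v1) | N3.N0=(dead,v2) N3.N1=(alive,v0) N3.N2=(alive,v1) N3.N3=(suspect,v1)
Op 12: gossip N1<->N0 -> N1.N0=(dead,v2) N1.N1=(alive,v0) N1.N2=(alive,v1) N1.N3=(dead,v1) | N0.N0=(dead,v2) N0.N1=(alive,v0) N0.N2=(alive,v1) N0.N3=(dead,v1)

Answer: N0=dead,2 N1=alive,0 N2=alive,1 N3=dead,1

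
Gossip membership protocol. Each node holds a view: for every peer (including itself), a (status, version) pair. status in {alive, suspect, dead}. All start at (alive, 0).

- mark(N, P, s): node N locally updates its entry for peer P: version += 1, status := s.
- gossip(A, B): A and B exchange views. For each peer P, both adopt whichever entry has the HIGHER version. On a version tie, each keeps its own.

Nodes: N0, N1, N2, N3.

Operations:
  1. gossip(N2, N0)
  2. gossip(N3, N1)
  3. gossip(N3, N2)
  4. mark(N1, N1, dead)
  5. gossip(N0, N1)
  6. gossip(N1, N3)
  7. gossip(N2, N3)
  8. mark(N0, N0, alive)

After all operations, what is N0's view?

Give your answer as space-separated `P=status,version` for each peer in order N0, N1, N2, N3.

Op 1: gossip N2<->N0 -> N2.N0=(alive,v0) N2.N1=(alive,v0) N2.N2=(alive,v0) N2.N3=(alive,v0) | N0.N0=(alive,v0) N0.N1=(alive,v0) N0.N2=(alive,v0) N0.N3=(alive,v0)
Op 2: gossip N3<->N1 -> N3.N0=(alive,v0) N3.N1=(alive,v0) N3.N2=(alive,v0) N3.N3=(alive,v0) | N1.N0=(alive,v0) N1.N1=(alive,v0) N1.N2=(alive,v0) N1.N3=(alive,v0)
Op 3: gossip N3<->N2 -> N3.N0=(alive,v0) N3.N1=(alive,v0) N3.N2=(alive,v0) N3.N3=(alive,v0) | N2.N0=(alive,v0) N2.N1=(alive,v0) N2.N2=(alive,v0) N2.N3=(alive,v0)
Op 4: N1 marks N1=dead -> (dead,v1)
Op 5: gossip N0<->N1 -> N0.N0=(alive,v0) N0.N1=(dead,v1) N0.N2=(alive,v0) N0.N3=(alive,v0) | N1.N0=(alive,v0) N1.N1=(dead,v1) N1.N2=(alive,v0) N1.N3=(alive,v0)
Op 6: gossip N1<->N3 -> N1.N0=(alive,v0) N1.N1=(dead,v1) N1.N2=(alive,v0) N1.N3=(alive,v0) | N3.N0=(alive,v0) N3.N1=(dead,v1) N3.N2=(alive,v0) N3.N3=(alive,v0)
Op 7: gossip N2<->N3 -> N2.N0=(alive,v0) N2.N1=(dead,v1) N2.N2=(alive,v0) N2.N3=(alive,v0) | N3.N0=(alive,v0) N3.N1=(dead,v1) N3.N2=(alive,v0) N3.N3=(alive,v0)
Op 8: N0 marks N0=alive -> (alive,v1)

Answer: N0=alive,1 N1=dead,1 N2=alive,0 N3=alive,0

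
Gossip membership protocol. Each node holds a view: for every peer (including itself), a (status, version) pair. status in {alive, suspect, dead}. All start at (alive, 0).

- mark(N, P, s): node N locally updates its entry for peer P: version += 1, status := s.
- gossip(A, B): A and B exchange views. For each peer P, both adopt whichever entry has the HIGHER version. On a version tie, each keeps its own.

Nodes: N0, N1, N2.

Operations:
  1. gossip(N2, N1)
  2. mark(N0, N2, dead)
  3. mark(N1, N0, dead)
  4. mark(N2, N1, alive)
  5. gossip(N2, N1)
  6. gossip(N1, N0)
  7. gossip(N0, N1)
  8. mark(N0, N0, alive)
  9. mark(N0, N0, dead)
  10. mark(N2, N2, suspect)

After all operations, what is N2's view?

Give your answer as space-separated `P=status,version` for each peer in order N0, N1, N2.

Answer: N0=dead,1 N1=alive,1 N2=suspect,1

Derivation:
Op 1: gossip N2<->N1 -> N2.N0=(alive,v0) N2.N1=(alive,v0) N2.N2=(alive,v0) | N1.N0=(alive,v0) N1.N1=(alive,v0) N1.N2=(alive,v0)
Op 2: N0 marks N2=dead -> (dead,v1)
Op 3: N1 marks N0=dead -> (dead,v1)
Op 4: N2 marks N1=alive -> (alive,v1)
Op 5: gossip N2<->N1 -> N2.N0=(dead,v1) N2.N1=(alive,v1) N2.N2=(alive,v0) | N1.N0=(dead,v1) N1.N1=(alive,v1) N1.N2=(alive,v0)
Op 6: gossip N1<->N0 -> N1.N0=(dead,v1) N1.N1=(alive,v1) N1.N2=(dead,v1) | N0.N0=(dead,v1) N0.N1=(alive,v1) N0.N2=(dead,v1)
Op 7: gossip N0<->N1 -> N0.N0=(dead,v1) N0.N1=(alive,v1) N0.N2=(dead,v1) | N1.N0=(dead,v1) N1.N1=(alive,v1) N1.N2=(dead,v1)
Op 8: N0 marks N0=alive -> (alive,v2)
Op 9: N0 marks N0=dead -> (dead,v3)
Op 10: N2 marks N2=suspect -> (suspect,v1)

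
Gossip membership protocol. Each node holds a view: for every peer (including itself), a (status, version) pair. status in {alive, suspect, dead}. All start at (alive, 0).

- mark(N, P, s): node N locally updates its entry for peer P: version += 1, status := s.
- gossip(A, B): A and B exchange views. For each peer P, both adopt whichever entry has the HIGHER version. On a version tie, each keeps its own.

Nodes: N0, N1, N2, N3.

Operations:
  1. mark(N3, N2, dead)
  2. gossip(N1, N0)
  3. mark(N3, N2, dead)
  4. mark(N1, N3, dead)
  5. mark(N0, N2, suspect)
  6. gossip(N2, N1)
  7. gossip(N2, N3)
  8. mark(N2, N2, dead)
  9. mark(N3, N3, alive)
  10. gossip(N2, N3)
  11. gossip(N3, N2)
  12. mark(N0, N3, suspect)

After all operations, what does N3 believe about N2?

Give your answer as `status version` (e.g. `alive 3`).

Op 1: N3 marks N2=dead -> (dead,v1)
Op 2: gossip N1<->N0 -> N1.N0=(alive,v0) N1.N1=(alive,v0) N1.N2=(alive,v0) N1.N3=(alive,v0) | N0.N0=(alive,v0) N0.N1=(alive,v0) N0.N2=(alive,v0) N0.N3=(alive,v0)
Op 3: N3 marks N2=dead -> (dead,v2)
Op 4: N1 marks N3=dead -> (dead,v1)
Op 5: N0 marks N2=suspect -> (suspect,v1)
Op 6: gossip N2<->N1 -> N2.N0=(alive,v0) N2.N1=(alive,v0) N2.N2=(alive,v0) N2.N3=(dead,v1) | N1.N0=(alive,v0) N1.N1=(alive,v0) N1.N2=(alive,v0) N1.N3=(dead,v1)
Op 7: gossip N2<->N3 -> N2.N0=(alive,v0) N2.N1=(alive,v0) N2.N2=(dead,v2) N2.N3=(dead,v1) | N3.N0=(alive,v0) N3.N1=(alive,v0) N3.N2=(dead,v2) N3.N3=(dead,v1)
Op 8: N2 marks N2=dead -> (dead,v3)
Op 9: N3 marks N3=alive -> (alive,v2)
Op 10: gossip N2<->N3 -> N2.N0=(alive,v0) N2.N1=(alive,v0) N2.N2=(dead,v3) N2.N3=(alive,v2) | N3.N0=(alive,v0) N3.N1=(alive,v0) N3.N2=(dead,v3) N3.N3=(alive,v2)
Op 11: gossip N3<->N2 -> N3.N0=(alive,v0) N3.N1=(alive,v0) N3.N2=(dead,v3) N3.N3=(alive,v2) | N2.N0=(alive,v0) N2.N1=(alive,v0) N2.N2=(dead,v3) N2.N3=(alive,v2)
Op 12: N0 marks N3=suspect -> (suspect,v1)

Answer: dead 3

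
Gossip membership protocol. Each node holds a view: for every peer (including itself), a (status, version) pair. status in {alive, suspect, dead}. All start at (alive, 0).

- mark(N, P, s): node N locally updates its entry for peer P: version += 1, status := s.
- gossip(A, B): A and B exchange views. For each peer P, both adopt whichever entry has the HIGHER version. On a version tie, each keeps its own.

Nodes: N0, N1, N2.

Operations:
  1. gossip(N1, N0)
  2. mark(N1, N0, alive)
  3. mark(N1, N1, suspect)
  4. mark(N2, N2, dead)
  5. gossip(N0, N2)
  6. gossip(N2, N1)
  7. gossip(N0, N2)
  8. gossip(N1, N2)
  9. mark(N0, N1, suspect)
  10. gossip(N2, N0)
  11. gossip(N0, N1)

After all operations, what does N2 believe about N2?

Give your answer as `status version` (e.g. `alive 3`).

Answer: dead 1

Derivation:
Op 1: gossip N1<->N0 -> N1.N0=(alive,v0) N1.N1=(alive,v0) N1.N2=(alive,v0) | N0.N0=(alive,v0) N0.N1=(alive,v0) N0.N2=(alive,v0)
Op 2: N1 marks N0=alive -> (alive,v1)
Op 3: N1 marks N1=suspect -> (suspect,v1)
Op 4: N2 marks N2=dead -> (dead,v1)
Op 5: gossip N0<->N2 -> N0.N0=(alive,v0) N0.N1=(alive,v0) N0.N2=(dead,v1) | N2.N0=(alive,v0) N2.N1=(alive,v0) N2.N2=(dead,v1)
Op 6: gossip N2<->N1 -> N2.N0=(alive,v1) N2.N1=(suspect,v1) N2.N2=(dead,v1) | N1.N0=(alive,v1) N1.N1=(suspect,v1) N1.N2=(dead,v1)
Op 7: gossip N0<->N2 -> N0.N0=(alive,v1) N0.N1=(suspect,v1) N0.N2=(dead,v1) | N2.N0=(alive,v1) N2.N1=(suspect,v1) N2.N2=(dead,v1)
Op 8: gossip N1<->N2 -> N1.N0=(alive,v1) N1.N1=(suspect,v1) N1.N2=(dead,v1) | N2.N0=(alive,v1) N2.N1=(suspect,v1) N2.N2=(dead,v1)
Op 9: N0 marks N1=suspect -> (suspect,v2)
Op 10: gossip N2<->N0 -> N2.N0=(alive,v1) N2.N1=(suspect,v2) N2.N2=(dead,v1) | N0.N0=(alive,v1) N0.N1=(suspect,v2) N0.N2=(dead,v1)
Op 11: gossip N0<->N1 -> N0.N0=(alive,v1) N0.N1=(suspect,v2) N0.N2=(dead,v1) | N1.N0=(alive,v1) N1.N1=(suspect,v2) N1.N2=(dead,v1)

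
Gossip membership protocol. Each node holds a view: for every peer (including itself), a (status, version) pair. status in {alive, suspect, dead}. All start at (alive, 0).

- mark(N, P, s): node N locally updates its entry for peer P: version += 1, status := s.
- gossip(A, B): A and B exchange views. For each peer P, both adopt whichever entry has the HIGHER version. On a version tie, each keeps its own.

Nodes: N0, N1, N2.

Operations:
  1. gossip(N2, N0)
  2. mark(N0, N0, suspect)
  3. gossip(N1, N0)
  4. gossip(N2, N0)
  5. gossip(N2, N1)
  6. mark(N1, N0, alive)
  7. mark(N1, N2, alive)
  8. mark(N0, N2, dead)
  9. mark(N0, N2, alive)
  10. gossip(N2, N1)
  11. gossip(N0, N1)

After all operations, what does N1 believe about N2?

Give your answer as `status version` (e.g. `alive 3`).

Answer: alive 2

Derivation:
Op 1: gossip N2<->N0 -> N2.N0=(alive,v0) N2.N1=(alive,v0) N2.N2=(alive,v0) | N0.N0=(alive,v0) N0.N1=(alive,v0) N0.N2=(alive,v0)
Op 2: N0 marks N0=suspect -> (suspect,v1)
Op 3: gossip N1<->N0 -> N1.N0=(suspect,v1) N1.N1=(alive,v0) N1.N2=(alive,v0) | N0.N0=(suspect,v1) N0.N1=(alive,v0) N0.N2=(alive,v0)
Op 4: gossip N2<->N0 -> N2.N0=(suspect,v1) N2.N1=(alive,v0) N2.N2=(alive,v0) | N0.N0=(suspect,v1) N0.N1=(alive,v0) N0.N2=(alive,v0)
Op 5: gossip N2<->N1 -> N2.N0=(suspect,v1) N2.N1=(alive,v0) N2.N2=(alive,v0) | N1.N0=(suspect,v1) N1.N1=(alive,v0) N1.N2=(alive,v0)
Op 6: N1 marks N0=alive -> (alive,v2)
Op 7: N1 marks N2=alive -> (alive,v1)
Op 8: N0 marks N2=dead -> (dead,v1)
Op 9: N0 marks N2=alive -> (alive,v2)
Op 10: gossip N2<->N1 -> N2.N0=(alive,v2) N2.N1=(alive,v0) N2.N2=(alive,v1) | N1.N0=(alive,v2) N1.N1=(alive,v0) N1.N2=(alive,v1)
Op 11: gossip N0<->N1 -> N0.N0=(alive,v2) N0.N1=(alive,v0) N0.N2=(alive,v2) | N1.N0=(alive,v2) N1.N1=(alive,v0) N1.N2=(alive,v2)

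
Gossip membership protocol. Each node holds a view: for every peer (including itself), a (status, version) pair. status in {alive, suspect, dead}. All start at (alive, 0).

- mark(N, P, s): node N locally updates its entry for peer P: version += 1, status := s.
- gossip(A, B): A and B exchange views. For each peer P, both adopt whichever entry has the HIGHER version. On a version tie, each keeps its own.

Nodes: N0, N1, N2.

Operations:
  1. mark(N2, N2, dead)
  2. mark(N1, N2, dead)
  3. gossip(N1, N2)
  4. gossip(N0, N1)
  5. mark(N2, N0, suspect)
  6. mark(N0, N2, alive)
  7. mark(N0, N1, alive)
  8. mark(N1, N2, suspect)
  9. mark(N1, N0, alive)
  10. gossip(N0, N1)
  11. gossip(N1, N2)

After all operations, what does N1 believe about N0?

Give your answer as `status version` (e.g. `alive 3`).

Answer: alive 1

Derivation:
Op 1: N2 marks N2=dead -> (dead,v1)
Op 2: N1 marks N2=dead -> (dead,v1)
Op 3: gossip N1<->N2 -> N1.N0=(alive,v0) N1.N1=(alive,v0) N1.N2=(dead,v1) | N2.N0=(alive,v0) N2.N1=(alive,v0) N2.N2=(dead,v1)
Op 4: gossip N0<->N1 -> N0.N0=(alive,v0) N0.N1=(alive,v0) N0.N2=(dead,v1) | N1.N0=(alive,v0) N1.N1=(alive,v0) N1.N2=(dead,v1)
Op 5: N2 marks N0=suspect -> (suspect,v1)
Op 6: N0 marks N2=alive -> (alive,v2)
Op 7: N0 marks N1=alive -> (alive,v1)
Op 8: N1 marks N2=suspect -> (suspect,v2)
Op 9: N1 marks N0=alive -> (alive,v1)
Op 10: gossip N0<->N1 -> N0.N0=(alive,v1) N0.N1=(alive,v1) N0.N2=(alive,v2) | N1.N0=(alive,v1) N1.N1=(alive,v1) N1.N2=(suspect,v2)
Op 11: gossip N1<->N2 -> N1.N0=(alive,v1) N1.N1=(alive,v1) N1.N2=(suspect,v2) | N2.N0=(suspect,v1) N2.N1=(alive,v1) N2.N2=(suspect,v2)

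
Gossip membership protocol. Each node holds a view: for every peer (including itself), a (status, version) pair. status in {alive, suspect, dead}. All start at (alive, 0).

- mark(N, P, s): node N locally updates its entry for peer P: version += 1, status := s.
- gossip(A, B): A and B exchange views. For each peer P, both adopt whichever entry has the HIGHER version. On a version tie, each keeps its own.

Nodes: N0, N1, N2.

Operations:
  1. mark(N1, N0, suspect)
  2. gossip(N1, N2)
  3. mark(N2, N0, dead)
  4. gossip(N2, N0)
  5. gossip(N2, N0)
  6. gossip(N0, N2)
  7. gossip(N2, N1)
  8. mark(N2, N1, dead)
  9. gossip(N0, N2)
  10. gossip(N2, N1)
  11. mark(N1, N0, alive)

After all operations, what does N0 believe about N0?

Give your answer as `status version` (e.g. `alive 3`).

Op 1: N1 marks N0=suspect -> (suspect,v1)
Op 2: gossip N1<->N2 -> N1.N0=(suspect,v1) N1.N1=(alive,v0) N1.N2=(alive,v0) | N2.N0=(suspect,v1) N2.N1=(alive,v0) N2.N2=(alive,v0)
Op 3: N2 marks N0=dead -> (dead,v2)
Op 4: gossip N2<->N0 -> N2.N0=(dead,v2) N2.N1=(alive,v0) N2.N2=(alive,v0) | N0.N0=(dead,v2) N0.N1=(alive,v0) N0.N2=(alive,v0)
Op 5: gossip N2<->N0 -> N2.N0=(dead,v2) N2.N1=(alive,v0) N2.N2=(alive,v0) | N0.N0=(dead,v2) N0.N1=(alive,v0) N0.N2=(alive,v0)
Op 6: gossip N0<->N2 -> N0.N0=(dead,v2) N0.N1=(alive,v0) N0.N2=(alive,v0) | N2.N0=(dead,v2) N2.N1=(alive,v0) N2.N2=(alive,v0)
Op 7: gossip N2<->N1 -> N2.N0=(dead,v2) N2.N1=(alive,v0) N2.N2=(alive,v0) | N1.N0=(dead,v2) N1.N1=(alive,v0) N1.N2=(alive,v0)
Op 8: N2 marks N1=dead -> (dead,v1)
Op 9: gossip N0<->N2 -> N0.N0=(dead,v2) N0.N1=(dead,v1) N0.N2=(alive,v0) | N2.N0=(dead,v2) N2.N1=(dead,v1) N2.N2=(alive,v0)
Op 10: gossip N2<->N1 -> N2.N0=(dead,v2) N2.N1=(dead,v1) N2.N2=(alive,v0) | N1.N0=(dead,v2) N1.N1=(dead,v1) N1.N2=(alive,v0)
Op 11: N1 marks N0=alive -> (alive,v3)

Answer: dead 2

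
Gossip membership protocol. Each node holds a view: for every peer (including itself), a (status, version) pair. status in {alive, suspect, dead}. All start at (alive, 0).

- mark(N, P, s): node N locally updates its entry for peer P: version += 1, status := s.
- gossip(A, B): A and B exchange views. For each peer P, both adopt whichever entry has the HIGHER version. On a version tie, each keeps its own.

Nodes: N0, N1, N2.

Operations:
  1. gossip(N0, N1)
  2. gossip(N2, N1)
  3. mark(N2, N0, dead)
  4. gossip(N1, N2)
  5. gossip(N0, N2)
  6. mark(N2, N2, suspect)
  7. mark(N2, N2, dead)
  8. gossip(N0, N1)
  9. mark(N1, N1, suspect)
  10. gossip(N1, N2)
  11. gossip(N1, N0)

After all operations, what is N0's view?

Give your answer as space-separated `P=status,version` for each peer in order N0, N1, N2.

Answer: N0=dead,1 N1=suspect,1 N2=dead,2

Derivation:
Op 1: gossip N0<->N1 -> N0.N0=(alive,v0) N0.N1=(alive,v0) N0.N2=(alive,v0) | N1.N0=(alive,v0) N1.N1=(alive,v0) N1.N2=(alive,v0)
Op 2: gossip N2<->N1 -> N2.N0=(alive,v0) N2.N1=(alive,v0) N2.N2=(alive,v0) | N1.N0=(alive,v0) N1.N1=(alive,v0) N1.N2=(alive,v0)
Op 3: N2 marks N0=dead -> (dead,v1)
Op 4: gossip N1<->N2 -> N1.N0=(dead,v1) N1.N1=(alive,v0) N1.N2=(alive,v0) | N2.N0=(dead,v1) N2.N1=(alive,v0) N2.N2=(alive,v0)
Op 5: gossip N0<->N2 -> N0.N0=(dead,v1) N0.N1=(alive,v0) N0.N2=(alive,v0) | N2.N0=(dead,v1) N2.N1=(alive,v0) N2.N2=(alive,v0)
Op 6: N2 marks N2=suspect -> (suspect,v1)
Op 7: N2 marks N2=dead -> (dead,v2)
Op 8: gossip N0<->N1 -> N0.N0=(dead,v1) N0.N1=(alive,v0) N0.N2=(alive,v0) | N1.N0=(dead,v1) N1.N1=(alive,v0) N1.N2=(alive,v0)
Op 9: N1 marks N1=suspect -> (suspect,v1)
Op 10: gossip N1<->N2 -> N1.N0=(dead,v1) N1.N1=(suspect,v1) N1.N2=(dead,v2) | N2.N0=(dead,v1) N2.N1=(suspect,v1) N2.N2=(dead,v2)
Op 11: gossip N1<->N0 -> N1.N0=(dead,v1) N1.N1=(suspect,v1) N1.N2=(dead,v2) | N0.N0=(dead,v1) N0.N1=(suspect,v1) N0.N2=(dead,v2)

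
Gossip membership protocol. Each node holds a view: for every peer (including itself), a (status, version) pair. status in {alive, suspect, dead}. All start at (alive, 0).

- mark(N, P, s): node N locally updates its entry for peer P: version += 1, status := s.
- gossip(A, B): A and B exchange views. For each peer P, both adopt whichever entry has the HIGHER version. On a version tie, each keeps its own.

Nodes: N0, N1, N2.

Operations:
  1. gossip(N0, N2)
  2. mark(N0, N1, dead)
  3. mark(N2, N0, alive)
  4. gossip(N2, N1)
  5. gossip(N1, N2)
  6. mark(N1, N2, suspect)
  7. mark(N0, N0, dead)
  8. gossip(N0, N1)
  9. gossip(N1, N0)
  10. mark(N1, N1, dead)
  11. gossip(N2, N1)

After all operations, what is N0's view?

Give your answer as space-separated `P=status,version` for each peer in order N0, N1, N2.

Answer: N0=dead,1 N1=dead,1 N2=suspect,1

Derivation:
Op 1: gossip N0<->N2 -> N0.N0=(alive,v0) N0.N1=(alive,v0) N0.N2=(alive,v0) | N2.N0=(alive,v0) N2.N1=(alive,v0) N2.N2=(alive,v0)
Op 2: N0 marks N1=dead -> (dead,v1)
Op 3: N2 marks N0=alive -> (alive,v1)
Op 4: gossip N2<->N1 -> N2.N0=(alive,v1) N2.N1=(alive,v0) N2.N2=(alive,v0) | N1.N0=(alive,v1) N1.N1=(alive,v0) N1.N2=(alive,v0)
Op 5: gossip N1<->N2 -> N1.N0=(alive,v1) N1.N1=(alive,v0) N1.N2=(alive,v0) | N2.N0=(alive,v1) N2.N1=(alive,v0) N2.N2=(alive,v0)
Op 6: N1 marks N2=suspect -> (suspect,v1)
Op 7: N0 marks N0=dead -> (dead,v1)
Op 8: gossip N0<->N1 -> N0.N0=(dead,v1) N0.N1=(dead,v1) N0.N2=(suspect,v1) | N1.N0=(alive,v1) N1.N1=(dead,v1) N1.N2=(suspect,v1)
Op 9: gossip N1<->N0 -> N1.N0=(alive,v1) N1.N1=(dead,v1) N1.N2=(suspect,v1) | N0.N0=(dead,v1) N0.N1=(dead,v1) N0.N2=(suspect,v1)
Op 10: N1 marks N1=dead -> (dead,v2)
Op 11: gossip N2<->N1 -> N2.N0=(alive,v1) N2.N1=(dead,v2) N2.N2=(suspect,v1) | N1.N0=(alive,v1) N1.N1=(dead,v2) N1.N2=(suspect,v1)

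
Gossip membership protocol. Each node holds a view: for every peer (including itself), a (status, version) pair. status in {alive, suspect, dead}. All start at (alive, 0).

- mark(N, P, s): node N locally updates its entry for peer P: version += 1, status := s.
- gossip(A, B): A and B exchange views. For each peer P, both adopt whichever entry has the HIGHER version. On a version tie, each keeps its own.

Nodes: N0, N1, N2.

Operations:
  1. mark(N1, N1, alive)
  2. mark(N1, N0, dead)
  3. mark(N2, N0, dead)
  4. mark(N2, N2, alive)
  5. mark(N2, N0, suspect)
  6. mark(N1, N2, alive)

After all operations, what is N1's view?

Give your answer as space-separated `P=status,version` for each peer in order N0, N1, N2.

Op 1: N1 marks N1=alive -> (alive,v1)
Op 2: N1 marks N0=dead -> (dead,v1)
Op 3: N2 marks N0=dead -> (dead,v1)
Op 4: N2 marks N2=alive -> (alive,v1)
Op 5: N2 marks N0=suspect -> (suspect,v2)
Op 6: N1 marks N2=alive -> (alive,v1)

Answer: N0=dead,1 N1=alive,1 N2=alive,1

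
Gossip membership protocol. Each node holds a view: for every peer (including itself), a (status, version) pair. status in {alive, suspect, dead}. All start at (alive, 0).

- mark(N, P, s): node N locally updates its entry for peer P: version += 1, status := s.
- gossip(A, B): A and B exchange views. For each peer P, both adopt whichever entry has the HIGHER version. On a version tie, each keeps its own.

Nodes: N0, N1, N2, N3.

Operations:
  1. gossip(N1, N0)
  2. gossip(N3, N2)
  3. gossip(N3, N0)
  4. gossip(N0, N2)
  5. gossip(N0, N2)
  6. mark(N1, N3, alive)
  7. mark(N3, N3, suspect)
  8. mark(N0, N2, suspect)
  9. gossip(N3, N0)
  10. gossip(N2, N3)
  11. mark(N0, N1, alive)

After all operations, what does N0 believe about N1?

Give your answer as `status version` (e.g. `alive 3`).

Op 1: gossip N1<->N0 -> N1.N0=(alive,v0) N1.N1=(alive,v0) N1.N2=(alive,v0) N1.N3=(alive,v0) | N0.N0=(alive,v0) N0.N1=(alive,v0) N0.N2=(alive,v0) N0.N3=(alive,v0)
Op 2: gossip N3<->N2 -> N3.N0=(alive,v0) N3.N1=(alive,v0) N3.N2=(alive,v0) N3.N3=(alive,v0) | N2.N0=(alive,v0) N2.N1=(alive,v0) N2.N2=(alive,v0) N2.N3=(alive,v0)
Op 3: gossip N3<->N0 -> N3.N0=(alive,v0) N3.N1=(alive,v0) N3.N2=(alive,v0) N3.N3=(alive,v0) | N0.N0=(alive,v0) N0.N1=(alive,v0) N0.N2=(alive,v0) N0.N3=(alive,v0)
Op 4: gossip N0<->N2 -> N0.N0=(alive,v0) N0.N1=(alive,v0) N0.N2=(alive,v0) N0.N3=(alive,v0) | N2.N0=(alive,v0) N2.N1=(alive,v0) N2.N2=(alive,v0) N2.N3=(alive,v0)
Op 5: gossip N0<->N2 -> N0.N0=(alive,v0) N0.N1=(alive,v0) N0.N2=(alive,v0) N0.N3=(alive,v0) | N2.N0=(alive,v0) N2.N1=(alive,v0) N2.N2=(alive,v0) N2.N3=(alive,v0)
Op 6: N1 marks N3=alive -> (alive,v1)
Op 7: N3 marks N3=suspect -> (suspect,v1)
Op 8: N0 marks N2=suspect -> (suspect,v1)
Op 9: gossip N3<->N0 -> N3.N0=(alive,v0) N3.N1=(alive,v0) N3.N2=(suspect,v1) N3.N3=(suspect,v1) | N0.N0=(alive,v0) N0.N1=(alive,v0) N0.N2=(suspect,v1) N0.N3=(suspect,v1)
Op 10: gossip N2<->N3 -> N2.N0=(alive,v0) N2.N1=(alive,v0) N2.N2=(suspect,v1) N2.N3=(suspect,v1) | N3.N0=(alive,v0) N3.N1=(alive,v0) N3.N2=(suspect,v1) N3.N3=(suspect,v1)
Op 11: N0 marks N1=alive -> (alive,v1)

Answer: alive 1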